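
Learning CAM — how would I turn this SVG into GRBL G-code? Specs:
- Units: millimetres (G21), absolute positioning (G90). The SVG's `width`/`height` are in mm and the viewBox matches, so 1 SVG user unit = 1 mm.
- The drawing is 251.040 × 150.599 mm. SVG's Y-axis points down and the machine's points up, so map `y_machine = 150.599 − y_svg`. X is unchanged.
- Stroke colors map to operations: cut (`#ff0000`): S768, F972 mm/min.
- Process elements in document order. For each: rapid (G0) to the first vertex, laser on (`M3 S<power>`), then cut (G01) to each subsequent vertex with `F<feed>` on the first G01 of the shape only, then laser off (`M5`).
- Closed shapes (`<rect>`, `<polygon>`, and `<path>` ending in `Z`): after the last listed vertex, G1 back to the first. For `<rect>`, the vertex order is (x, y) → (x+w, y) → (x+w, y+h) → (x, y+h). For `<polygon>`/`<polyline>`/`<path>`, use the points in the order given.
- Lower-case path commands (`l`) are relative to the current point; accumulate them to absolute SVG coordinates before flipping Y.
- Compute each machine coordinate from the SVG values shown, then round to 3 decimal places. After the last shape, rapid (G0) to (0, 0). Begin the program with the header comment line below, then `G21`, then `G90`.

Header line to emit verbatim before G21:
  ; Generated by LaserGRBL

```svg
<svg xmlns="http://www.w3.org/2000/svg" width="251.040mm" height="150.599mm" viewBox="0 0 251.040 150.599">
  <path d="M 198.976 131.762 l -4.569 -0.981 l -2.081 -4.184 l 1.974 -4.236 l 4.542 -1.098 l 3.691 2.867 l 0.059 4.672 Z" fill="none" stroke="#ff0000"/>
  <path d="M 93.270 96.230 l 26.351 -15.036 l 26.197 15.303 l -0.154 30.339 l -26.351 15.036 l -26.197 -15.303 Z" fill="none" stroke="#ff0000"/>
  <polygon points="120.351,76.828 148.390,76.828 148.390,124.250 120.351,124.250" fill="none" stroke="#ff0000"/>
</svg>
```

viewBox `0 0 251.040 150.599` with mm width/height → 1 unit = 1 mm. Flip: y_m = 150.599 − y_svg.

**Shape 1** — `<path>` regular polygon, stroke `#ff0000` → cut (S768, F972). Machine vertices: (198.976,18.837) → (194.407,19.818) → (192.326,24.002) → (194.300,28.238) → (198.842,29.336) → (202.533,26.469) → (202.592,21.797) → (198.976,18.837). Closed: final G1 returns to the first vertex.

**Shape 2** — `<path>` regular polygon, stroke `#ff0000` → cut (S768, F972). Machine vertices: (93.270,54.369) → (119.621,69.405) → (145.818,54.102) → (145.664,23.763) → (119.313,8.727) → (93.116,24.030) → (93.270,54.369). Closed: final G1 returns to the first vertex.

**Shape 3** — `<polygon>` rectangle, stroke `#ff0000` → cut (S768, F972). Machine vertices: (120.351,73.771) → (148.390,73.771) → (148.390,26.349) → (120.351,26.349) → (120.351,73.771). Closed: final G1 returns to the first vertex.

; Generated by LaserGRBL
G21
G90
G0 X198.976 Y18.837
M3 S768
G01 X194.407 Y19.818 F972
G01 X192.326 Y24.002
G01 X194.300 Y28.238
G01 X198.842 Y29.336
G01 X202.533 Y26.469
G01 X202.592 Y21.797
G01 X198.976 Y18.837
M5
G0 X93.270 Y54.369
M3 S768
G01 X119.621 Y69.405 F972
G01 X145.818 Y54.102
G01 X145.664 Y23.763
G01 X119.313 Y8.727
G01 X93.116 Y24.030
G01 X93.270 Y54.369
M5
G0 X120.351 Y73.771
M3 S768
G01 X148.390 Y73.771 F972
G01 X148.390 Y26.349
G01 X120.351 Y26.349
G01 X120.351 Y73.771
M5
G0 X0.000 Y0.000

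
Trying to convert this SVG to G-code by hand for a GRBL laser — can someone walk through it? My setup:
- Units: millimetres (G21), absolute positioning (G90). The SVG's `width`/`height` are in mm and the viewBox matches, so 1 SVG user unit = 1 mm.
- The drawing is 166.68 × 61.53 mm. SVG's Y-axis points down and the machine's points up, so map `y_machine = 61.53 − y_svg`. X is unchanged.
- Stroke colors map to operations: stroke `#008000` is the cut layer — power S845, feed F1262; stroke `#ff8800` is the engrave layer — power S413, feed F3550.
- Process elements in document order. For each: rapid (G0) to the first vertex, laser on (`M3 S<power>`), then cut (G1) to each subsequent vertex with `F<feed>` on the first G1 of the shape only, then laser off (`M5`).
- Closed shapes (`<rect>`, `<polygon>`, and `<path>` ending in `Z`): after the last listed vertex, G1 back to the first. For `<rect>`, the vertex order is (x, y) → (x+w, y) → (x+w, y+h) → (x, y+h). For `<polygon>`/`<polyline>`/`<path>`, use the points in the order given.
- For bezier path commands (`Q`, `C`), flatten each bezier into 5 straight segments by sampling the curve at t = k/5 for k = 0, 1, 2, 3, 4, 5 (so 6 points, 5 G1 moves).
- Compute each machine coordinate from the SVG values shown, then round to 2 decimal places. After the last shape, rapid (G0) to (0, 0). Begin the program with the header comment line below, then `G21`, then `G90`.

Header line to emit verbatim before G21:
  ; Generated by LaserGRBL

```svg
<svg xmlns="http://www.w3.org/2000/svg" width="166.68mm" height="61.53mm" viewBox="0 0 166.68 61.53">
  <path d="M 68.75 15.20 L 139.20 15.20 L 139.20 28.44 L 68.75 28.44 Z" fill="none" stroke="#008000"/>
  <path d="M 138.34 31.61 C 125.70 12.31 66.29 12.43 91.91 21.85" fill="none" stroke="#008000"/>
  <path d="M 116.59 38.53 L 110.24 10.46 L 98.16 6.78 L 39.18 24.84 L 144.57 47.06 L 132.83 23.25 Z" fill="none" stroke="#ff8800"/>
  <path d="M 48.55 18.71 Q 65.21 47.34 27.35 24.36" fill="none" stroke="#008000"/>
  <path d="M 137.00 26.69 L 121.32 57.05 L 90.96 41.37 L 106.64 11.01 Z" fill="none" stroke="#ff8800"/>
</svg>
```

; Generated by LaserGRBL
G21
G90
G0 X68.75 Y46.33
M3 S845
G1 X139.20 Y46.33 F1262
G1 X139.20 Y33.09
G1 X68.75 Y33.09
G1 X68.75 Y46.33
M5
G0 X138.34 Y29.92
M3 S845
G1 X126.20 Y39.25 F1262
G1 X109.16 Y44.41
G1 X93.55 Y45.87
G1 X85.69 Y44.14
G1 X91.91 Y39.68
M5
G0 X116.59 Y23.00
M3 S413
G1 X110.24 Y51.07 F3550
G1 X98.16 Y54.75
G1 X39.18 Y36.69
G1 X144.57 Y14.47
G1 X132.83 Y38.28
G1 X116.59 Y23.00
M5
G0 X48.55 Y42.82
M3 S845
G1 X53.03 Y33.43 F1262
G1 X53.15 Y28.17
G1 X48.91 Y27.04
G1 X40.31 Y30.04
G1 X27.35 Y37.17
M5
G0 X137.00 Y34.84
M3 S413
G1 X121.32 Y4.48 F3550
G1 X90.96 Y20.16
G1 X106.64 Y50.52
G1 X137.00 Y34.84
M5
G0 X0.00 Y0.00

viewBox `0 0 166.68 61.53` with mm width/height → 1 unit = 1 mm. Flip: y_m = 61.53 − y_svg.

**Shape 1** — `<path>` rectangle, stroke `#008000` → cut (S845, F1262). Machine vertices: (68.75,46.33) → (139.20,46.33) → (139.20,33.09) → (68.75,33.09) → (68.75,46.33). Closed: final G1 returns to the first vertex.

**Shape 2** — `<path>` cubic bezier, stroke `#008000` → cut (S845, F1262). Control points (SVG): P0=(138.34,31.61), P1=(125.70,12.31), P2=(66.29,12.43), P3=(91.91,21.85); sampled at t=k/5. Machine vertices: (138.34,29.92) → (126.20,39.25) → (109.16,44.41) → (93.55,45.87) → (85.69,44.14) → (91.91,39.68). Open path.

**Shape 3** — `<path>` closed polygon, stroke `#ff8800` → engrave (S413, F3550). Machine vertices: (116.59,23.00) → (110.24,51.07) → (98.16,54.75) → (39.18,36.69) → (144.57,14.47) → (132.83,38.28) → (116.59,23.00). Closed: final G1 returns to the first vertex.

**Shape 4** — `<path>` quadratic bezier, stroke `#008000` → cut (S845, F1262). Control points (SVG): P0=(48.55,18.71), P1=(65.21,47.34), P2=(27.35,24.36); sampled at t=k/5. Machine vertices: (48.55,42.82) → (53.03,33.43) → (53.15,28.17) → (48.91,27.04) → (40.31,30.04) → (27.35,37.17). Open path.

**Shape 5** — `<path>` regular polygon, stroke `#ff8800` → engrave (S413, F3550). Machine vertices: (137.00,34.84) → (121.32,4.48) → (90.96,20.16) → (106.64,50.52) → (137.00,34.84). Closed: final G1 returns to the first vertex.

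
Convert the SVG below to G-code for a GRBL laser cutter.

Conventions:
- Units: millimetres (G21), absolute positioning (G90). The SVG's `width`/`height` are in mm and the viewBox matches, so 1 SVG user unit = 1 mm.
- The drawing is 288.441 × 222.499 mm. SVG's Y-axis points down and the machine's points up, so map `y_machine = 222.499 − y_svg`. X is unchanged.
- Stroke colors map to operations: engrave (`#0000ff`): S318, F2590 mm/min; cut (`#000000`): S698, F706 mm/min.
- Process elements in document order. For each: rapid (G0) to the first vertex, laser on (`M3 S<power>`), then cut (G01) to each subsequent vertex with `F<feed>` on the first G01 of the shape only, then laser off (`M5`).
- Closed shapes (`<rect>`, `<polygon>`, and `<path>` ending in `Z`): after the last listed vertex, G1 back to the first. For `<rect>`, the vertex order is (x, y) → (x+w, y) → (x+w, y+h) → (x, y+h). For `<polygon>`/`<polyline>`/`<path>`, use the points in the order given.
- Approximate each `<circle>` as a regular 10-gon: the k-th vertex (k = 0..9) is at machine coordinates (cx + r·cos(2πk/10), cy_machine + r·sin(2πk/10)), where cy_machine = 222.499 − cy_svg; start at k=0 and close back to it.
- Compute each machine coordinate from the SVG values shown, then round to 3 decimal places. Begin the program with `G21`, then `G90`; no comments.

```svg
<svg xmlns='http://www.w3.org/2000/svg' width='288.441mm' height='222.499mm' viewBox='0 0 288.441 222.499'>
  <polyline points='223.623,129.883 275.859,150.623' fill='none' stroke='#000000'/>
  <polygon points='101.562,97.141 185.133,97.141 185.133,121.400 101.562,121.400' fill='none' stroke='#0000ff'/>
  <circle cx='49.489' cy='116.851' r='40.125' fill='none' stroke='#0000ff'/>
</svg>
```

1 u = 1 mm; y_m = 222.499 − y.

[1] `<polyline>` line segment, #000000→cut S698 F706: (223.623,92.616) → (275.859,71.876)

[2] `<polygon>` rectangle, #0000ff→engrave S318 F2590: (101.562,125.358) → (185.133,125.358) → (185.133,101.099) → (101.562,101.099) → (101.562,125.358) (closed)

[3] `<circle>` circle, #0000ff→engrave S318 F2590: (89.614,105.648) → (81.951,129.233) → (61.888,143.809) → (37.090,143.809) → (17.027,129.233) → (9.364,105.648) → (17.027,82.063) → (37.090,67.487) → (61.888,67.487) → (81.951,82.063) → (89.614,105.648) (closed)

G21
G90
G0 X223.623 Y92.616
M3 S698
G01 X275.859 Y71.876 F706
M5
G0 X101.562 Y125.358
M3 S318
G01 X185.133 Y125.358 F2590
G01 X185.133 Y101.099
G01 X101.562 Y101.099
G01 X101.562 Y125.358
M5
G0 X89.614 Y105.648
M3 S318
G01 X81.951 Y129.233 F2590
G01 X61.888 Y143.809
G01 X37.090 Y143.809
G01 X17.027 Y129.233
G01 X9.364 Y105.648
G01 X17.027 Y82.063
G01 X37.090 Y67.487
G01 X61.888 Y67.487
G01 X81.951 Y82.063
G01 X89.614 Y105.648
M5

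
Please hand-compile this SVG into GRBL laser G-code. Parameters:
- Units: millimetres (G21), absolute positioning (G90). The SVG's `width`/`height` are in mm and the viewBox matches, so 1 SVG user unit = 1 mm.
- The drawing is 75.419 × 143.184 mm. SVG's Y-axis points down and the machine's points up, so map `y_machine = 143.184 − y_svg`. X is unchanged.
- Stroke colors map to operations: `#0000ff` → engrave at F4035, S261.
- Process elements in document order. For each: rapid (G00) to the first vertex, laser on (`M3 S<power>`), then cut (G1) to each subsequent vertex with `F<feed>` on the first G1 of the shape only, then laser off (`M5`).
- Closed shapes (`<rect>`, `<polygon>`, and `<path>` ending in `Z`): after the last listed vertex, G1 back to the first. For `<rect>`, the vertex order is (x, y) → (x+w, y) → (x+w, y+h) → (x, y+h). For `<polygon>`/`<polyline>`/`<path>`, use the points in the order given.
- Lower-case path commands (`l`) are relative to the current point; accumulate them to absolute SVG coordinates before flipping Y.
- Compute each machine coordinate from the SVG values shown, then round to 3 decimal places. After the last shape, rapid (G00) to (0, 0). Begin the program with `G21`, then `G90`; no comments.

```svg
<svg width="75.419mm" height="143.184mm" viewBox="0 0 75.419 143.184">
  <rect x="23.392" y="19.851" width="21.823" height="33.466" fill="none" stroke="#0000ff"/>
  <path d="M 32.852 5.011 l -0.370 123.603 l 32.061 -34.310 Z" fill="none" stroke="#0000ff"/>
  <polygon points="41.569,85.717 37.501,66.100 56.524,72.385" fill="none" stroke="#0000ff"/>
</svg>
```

G21
G90
G00 X23.392 Y123.333
M3 S261
G1 X45.215 Y123.333 F4035
G1 X45.215 Y89.867
G1 X23.392 Y89.867
G1 X23.392 Y123.333
M5
G00 X32.852 Y138.173
M3 S261
G1 X32.482 Y14.570 F4035
G1 X64.543 Y48.880
G1 X32.852 Y138.173
M5
G00 X41.569 Y57.467
M3 S261
G1 X37.501 Y77.084 F4035
G1 X56.524 Y70.799
G1 X41.569 Y57.467
M5
G00 X0.000 Y0.000

viewBox `0 0 75.419 143.184` with mm width/height → 1 unit = 1 mm. Flip: y_m = 143.184 − y_svg.

**Shape 1** — `<rect>` rectangle, stroke `#0000ff` → engrave (S261, F4035). Machine vertices: (23.392,123.333) → (45.215,123.333) → (45.215,89.867) → (23.392,89.867) → (23.392,123.333). Closed: final G1 returns to the first vertex.

**Shape 2** — `<path>` closed polygon, stroke `#0000ff` → engrave (S261, F4035). Machine vertices: (32.852,138.173) → (32.482,14.570) → (64.543,48.880) → (32.852,138.173). Closed: final G1 returns to the first vertex.

**Shape 3** — `<polygon>` regular polygon, stroke `#0000ff` → engrave (S261, F4035). Machine vertices: (41.569,57.467) → (37.501,77.084) → (56.524,70.799) → (41.569,57.467). Closed: final G1 returns to the first vertex.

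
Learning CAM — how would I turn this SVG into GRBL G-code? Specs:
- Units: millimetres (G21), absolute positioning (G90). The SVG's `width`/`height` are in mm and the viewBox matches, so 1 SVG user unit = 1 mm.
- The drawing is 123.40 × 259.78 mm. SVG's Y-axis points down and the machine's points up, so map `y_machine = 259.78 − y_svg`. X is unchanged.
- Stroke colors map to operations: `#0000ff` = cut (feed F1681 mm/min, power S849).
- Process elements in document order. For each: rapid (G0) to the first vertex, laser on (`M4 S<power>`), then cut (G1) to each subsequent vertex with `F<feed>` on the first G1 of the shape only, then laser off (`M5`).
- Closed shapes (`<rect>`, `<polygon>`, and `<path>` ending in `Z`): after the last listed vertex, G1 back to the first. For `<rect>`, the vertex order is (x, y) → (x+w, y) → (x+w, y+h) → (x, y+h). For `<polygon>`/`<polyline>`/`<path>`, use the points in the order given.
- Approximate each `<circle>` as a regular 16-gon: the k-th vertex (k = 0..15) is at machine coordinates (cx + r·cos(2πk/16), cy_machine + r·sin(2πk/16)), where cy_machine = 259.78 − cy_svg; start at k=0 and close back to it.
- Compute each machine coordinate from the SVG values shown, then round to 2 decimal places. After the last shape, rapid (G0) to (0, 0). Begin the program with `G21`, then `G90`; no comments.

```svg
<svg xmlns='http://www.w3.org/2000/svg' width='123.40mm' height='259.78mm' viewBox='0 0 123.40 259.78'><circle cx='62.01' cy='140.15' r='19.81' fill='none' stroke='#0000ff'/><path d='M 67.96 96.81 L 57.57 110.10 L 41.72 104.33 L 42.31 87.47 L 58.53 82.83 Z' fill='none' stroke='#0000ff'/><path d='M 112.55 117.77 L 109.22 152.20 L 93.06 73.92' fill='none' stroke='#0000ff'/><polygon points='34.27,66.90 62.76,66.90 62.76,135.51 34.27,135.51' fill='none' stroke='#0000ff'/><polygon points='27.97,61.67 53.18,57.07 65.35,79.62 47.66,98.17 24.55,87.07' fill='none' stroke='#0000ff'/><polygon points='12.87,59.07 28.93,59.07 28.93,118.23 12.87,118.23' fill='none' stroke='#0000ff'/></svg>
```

G21
G90
G0 X81.82 Y119.63
M4 S849
G1 X80.31 Y127.21 F1681
G1 X76.02 Y133.64
G1 X69.59 Y137.93
G1 X62.01 Y139.44
G1 X54.43 Y137.93
G1 X48.00 Y133.64
G1 X43.71 Y127.21
G1 X42.20 Y119.63
G1 X43.71 Y112.05
G1 X48.00 Y105.62
G1 X54.43 Y101.33
G1 X62.01 Y99.82
G1 X69.59 Y101.33
G1 X76.02 Y105.62
G1 X80.31 Y112.05
G1 X81.82 Y119.63
M5
G0 X67.96 Y162.97
M4 S849
G1 X57.57 Y149.68 F1681
G1 X41.72 Y155.45
G1 X42.31 Y172.31
G1 X58.53 Y176.95
G1 X67.96 Y162.97
M5
G0 X112.55 Y142.01
M4 S849
G1 X109.22 Y107.58 F1681
G1 X93.06 Y185.86
M5
G0 X34.27 Y192.88
M4 S849
G1 X62.76 Y192.88 F1681
G1 X62.76 Y124.27
G1 X34.27 Y124.27
G1 X34.27 Y192.88
M5
G0 X27.97 Y198.11
M4 S849
G1 X53.18 Y202.71 F1681
G1 X65.35 Y180.16
G1 X47.66 Y161.61
G1 X24.55 Y172.71
G1 X27.97 Y198.11
M5
G0 X12.87 Y200.71
M4 S849
G1 X28.93 Y200.71 F1681
G1 X28.93 Y141.55
G1 X12.87 Y141.55
G1 X12.87 Y200.71
M5
G0 X0.00 Y0.00

viewBox `0 0 123.40 259.78` with mm width/height → 1 unit = 1 mm. Flip: y_m = 259.78 − y_svg.

**Shape 1** — `<circle>` circle, stroke `#0000ff` → cut (S849, F1681). Machine vertices: (81.82,119.63) → (80.31,127.21) → (76.02,133.64) → (69.59,137.93) → (62.01,139.44) → (54.43,137.93) → (48.00,133.64) → (43.71,127.21) → (42.20,119.63) → (43.71,112.05) → (48.00,105.62) → (54.43,101.33) → (62.01,99.82) → (69.59,101.33) → (76.02,105.62) → (80.31,112.05) → (81.82,119.63). Closed: final G1 returns to the first vertex.

**Shape 2** — `<path>` regular polygon, stroke `#0000ff` → cut (S849, F1681). Machine vertices: (67.96,162.97) → (57.57,149.68) → (41.72,155.45) → (42.31,172.31) → (58.53,176.95) → (67.96,162.97). Closed: final G1 returns to the first vertex.

**Shape 3** — `<path>` open polyline, stroke `#0000ff` → cut (S849, F1681). Machine vertices: (112.55,142.01) → (109.22,107.58) → (93.06,185.86). Open path.

**Shape 4** — `<polygon>` rectangle, stroke `#0000ff` → cut (S849, F1681). Machine vertices: (34.27,192.88) → (62.76,192.88) → (62.76,124.27) → (34.27,124.27) → (34.27,192.88). Closed: final G1 returns to the first vertex.

**Shape 5** — `<polygon>` regular polygon, stroke `#0000ff` → cut (S849, F1681). Machine vertices: (27.97,198.11) → (53.18,202.71) → (65.35,180.16) → (47.66,161.61) → (24.55,172.71) → (27.97,198.11). Closed: final G1 returns to the first vertex.

**Shape 6** — `<polygon>` rectangle, stroke `#0000ff` → cut (S849, F1681). Machine vertices: (12.87,200.71) → (28.93,200.71) → (28.93,141.55) → (12.87,141.55) → (12.87,200.71). Closed: final G1 returns to the first vertex.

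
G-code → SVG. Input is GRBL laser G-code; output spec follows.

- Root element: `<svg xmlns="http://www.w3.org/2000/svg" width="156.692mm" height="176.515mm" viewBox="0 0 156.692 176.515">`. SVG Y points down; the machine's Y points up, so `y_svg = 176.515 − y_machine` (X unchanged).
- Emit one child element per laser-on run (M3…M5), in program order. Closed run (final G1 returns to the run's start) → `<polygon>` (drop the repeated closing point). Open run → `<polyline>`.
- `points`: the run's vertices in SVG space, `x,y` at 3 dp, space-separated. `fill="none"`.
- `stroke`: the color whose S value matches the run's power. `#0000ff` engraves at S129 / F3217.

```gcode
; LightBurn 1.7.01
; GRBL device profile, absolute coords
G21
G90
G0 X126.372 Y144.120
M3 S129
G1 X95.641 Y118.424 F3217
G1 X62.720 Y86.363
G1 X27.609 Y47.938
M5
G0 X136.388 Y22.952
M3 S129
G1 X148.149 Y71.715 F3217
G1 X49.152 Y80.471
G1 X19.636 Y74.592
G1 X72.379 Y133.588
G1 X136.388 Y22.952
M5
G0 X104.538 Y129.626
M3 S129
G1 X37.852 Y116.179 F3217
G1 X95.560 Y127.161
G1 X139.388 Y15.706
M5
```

y_svg = 176.515 − y_m. Every run uses S129, so all elements get stroke `#0000ff` (engrave).

[1] open run; points: 126.372,32.395 95.641,58.091 62.720,90.152 27.609,128.577

[2] closed run; points: 136.388,153.563 148.149,104.800 49.152,96.044 19.636,101.923 72.379,42.927

[3] open run; points: 104.538,46.889 37.852,60.336 95.560,49.354 139.388,160.809

<svg xmlns="http://www.w3.org/2000/svg" width="156.692mm" height="176.515mm" viewBox="0 0 156.692 176.515">
  <polyline points="126.372,32.395 95.641,58.091 62.720,90.152 27.609,128.577" fill="none" stroke="#0000ff"/>
  <polygon points="136.388,153.563 148.149,104.800 49.152,96.044 19.636,101.923 72.379,42.927" fill="none" stroke="#0000ff"/>
  <polyline points="104.538,46.889 37.852,60.336 95.560,49.354 139.388,160.809" fill="none" stroke="#0000ff"/>
</svg>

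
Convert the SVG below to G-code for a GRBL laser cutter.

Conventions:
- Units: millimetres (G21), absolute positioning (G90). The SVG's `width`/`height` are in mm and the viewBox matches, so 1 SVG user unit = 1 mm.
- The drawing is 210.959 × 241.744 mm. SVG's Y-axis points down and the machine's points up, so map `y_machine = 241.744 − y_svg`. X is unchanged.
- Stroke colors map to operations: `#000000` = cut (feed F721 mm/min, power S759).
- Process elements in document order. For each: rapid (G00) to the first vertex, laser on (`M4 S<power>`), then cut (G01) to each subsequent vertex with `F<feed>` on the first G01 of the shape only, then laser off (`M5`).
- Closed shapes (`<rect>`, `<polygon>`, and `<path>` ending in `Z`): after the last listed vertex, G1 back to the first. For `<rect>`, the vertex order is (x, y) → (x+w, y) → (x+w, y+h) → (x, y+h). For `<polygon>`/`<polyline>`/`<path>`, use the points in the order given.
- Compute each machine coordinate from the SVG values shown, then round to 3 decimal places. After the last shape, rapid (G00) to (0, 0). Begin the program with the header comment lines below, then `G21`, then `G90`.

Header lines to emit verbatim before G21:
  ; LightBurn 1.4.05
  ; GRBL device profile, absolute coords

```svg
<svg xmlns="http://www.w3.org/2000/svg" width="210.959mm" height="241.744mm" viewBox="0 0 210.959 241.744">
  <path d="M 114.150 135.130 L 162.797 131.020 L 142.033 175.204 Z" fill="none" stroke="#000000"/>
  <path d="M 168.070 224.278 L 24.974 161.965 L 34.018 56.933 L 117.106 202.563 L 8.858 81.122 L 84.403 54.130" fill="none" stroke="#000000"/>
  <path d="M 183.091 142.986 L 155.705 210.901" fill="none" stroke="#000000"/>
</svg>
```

viewBox `0 0 210.959 241.744` with mm width/height → 1 unit = 1 mm. Flip: y_m = 241.744 − y_svg.

**Shape 1** — `<path>` regular polygon, stroke `#000000` → cut (S759, F721). Machine vertices: (114.150,106.614) → (162.797,110.724) → (142.033,66.540) → (114.150,106.614). Closed: final G1 returns to the first vertex.

**Shape 2** — `<path>` open polyline, stroke `#000000` → cut (S759, F721). Machine vertices: (168.070,17.466) → (24.974,79.779) → (34.018,184.811) → (117.106,39.181) → (8.858,160.622) → (84.403,187.614). Open path.

**Shape 3** — `<path>` line segment, stroke `#000000` → cut (S759, F721). Machine vertices: (183.091,98.758) → (155.705,30.843). Open path.

; LightBurn 1.4.05
; GRBL device profile, absolute coords
G21
G90
G00 X114.150 Y106.614
M4 S759
G01 X162.797 Y110.724 F721
G01 X142.033 Y66.540
G01 X114.150 Y106.614
M5
G00 X168.070 Y17.466
M4 S759
G01 X24.974 Y79.779 F721
G01 X34.018 Y184.811
G01 X117.106 Y39.181
G01 X8.858 Y160.622
G01 X84.403 Y187.614
M5
G00 X183.091 Y98.758
M4 S759
G01 X155.705 Y30.843 F721
M5
G00 X0.000 Y0.000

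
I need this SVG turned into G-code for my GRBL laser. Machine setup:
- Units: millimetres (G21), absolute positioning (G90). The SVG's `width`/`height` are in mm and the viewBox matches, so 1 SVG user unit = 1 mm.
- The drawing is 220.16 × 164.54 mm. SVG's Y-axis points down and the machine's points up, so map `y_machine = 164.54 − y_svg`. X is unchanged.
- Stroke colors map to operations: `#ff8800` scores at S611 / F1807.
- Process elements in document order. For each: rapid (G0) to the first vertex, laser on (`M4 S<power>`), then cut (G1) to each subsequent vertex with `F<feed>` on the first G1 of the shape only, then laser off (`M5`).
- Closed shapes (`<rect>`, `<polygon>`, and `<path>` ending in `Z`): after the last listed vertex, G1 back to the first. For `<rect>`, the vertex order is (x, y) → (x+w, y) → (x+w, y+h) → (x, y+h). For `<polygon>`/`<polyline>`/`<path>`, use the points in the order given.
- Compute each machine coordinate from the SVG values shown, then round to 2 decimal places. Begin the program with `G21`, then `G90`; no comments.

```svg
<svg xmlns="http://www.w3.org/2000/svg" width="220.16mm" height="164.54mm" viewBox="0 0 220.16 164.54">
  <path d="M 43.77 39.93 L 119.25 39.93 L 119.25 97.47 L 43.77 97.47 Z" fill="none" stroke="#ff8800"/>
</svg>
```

Since the viewBox matches the mm dimensions, user units are millimetres directly. The only transform is the Y-flip y_m = 164.54 − y_svg.

Shape 1 is a rectangle drawn with `<path>`. Its stroke #ff8800 means score at S611, F1807. After flipping Y the toolpath is (43.77,124.61) → (119.25,124.61) → (119.25,67.07) → (43.77,67.07) → (43.77,124.61), returning to the start.

G21
G90
G0 X43.77 Y124.61
M4 S611
G1 X119.25 Y124.61 F1807
G1 X119.25 Y67.07
G1 X43.77 Y67.07
G1 X43.77 Y124.61
M5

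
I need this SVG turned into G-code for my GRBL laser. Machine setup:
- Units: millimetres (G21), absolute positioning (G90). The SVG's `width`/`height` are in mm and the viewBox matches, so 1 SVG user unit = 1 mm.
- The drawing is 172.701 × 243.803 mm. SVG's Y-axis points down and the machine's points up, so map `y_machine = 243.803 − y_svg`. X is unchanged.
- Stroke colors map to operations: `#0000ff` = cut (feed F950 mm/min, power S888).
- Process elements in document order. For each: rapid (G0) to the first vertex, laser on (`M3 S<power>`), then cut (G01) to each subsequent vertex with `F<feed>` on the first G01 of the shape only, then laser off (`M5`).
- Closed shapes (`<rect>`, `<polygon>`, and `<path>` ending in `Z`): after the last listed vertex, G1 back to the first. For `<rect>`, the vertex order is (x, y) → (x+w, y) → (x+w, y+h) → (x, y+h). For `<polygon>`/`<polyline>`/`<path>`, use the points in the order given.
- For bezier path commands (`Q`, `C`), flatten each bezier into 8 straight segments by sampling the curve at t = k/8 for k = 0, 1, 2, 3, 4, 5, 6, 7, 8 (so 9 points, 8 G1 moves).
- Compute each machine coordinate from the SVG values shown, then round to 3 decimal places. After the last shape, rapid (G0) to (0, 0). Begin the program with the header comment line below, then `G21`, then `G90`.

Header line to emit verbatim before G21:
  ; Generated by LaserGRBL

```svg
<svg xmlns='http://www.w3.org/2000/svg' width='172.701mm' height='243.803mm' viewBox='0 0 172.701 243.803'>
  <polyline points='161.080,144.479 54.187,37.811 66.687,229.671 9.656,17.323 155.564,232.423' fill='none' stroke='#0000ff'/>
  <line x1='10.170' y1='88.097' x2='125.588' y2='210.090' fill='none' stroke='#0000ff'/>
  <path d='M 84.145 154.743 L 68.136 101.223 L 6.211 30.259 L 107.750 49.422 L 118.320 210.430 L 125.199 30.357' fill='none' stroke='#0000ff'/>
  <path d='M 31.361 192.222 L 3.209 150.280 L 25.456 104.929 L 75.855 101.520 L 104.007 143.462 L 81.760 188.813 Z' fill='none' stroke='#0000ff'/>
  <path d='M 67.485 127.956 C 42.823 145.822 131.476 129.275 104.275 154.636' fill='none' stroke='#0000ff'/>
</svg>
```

Since the viewBox matches the mm dimensions, user units are millimetres directly. The only transform is the Y-flip y_m = 243.803 − y_svg.

Shape 1 is a open polyline drawn with `<polyline>`. Its stroke #0000ff means cut at S888, F950. After flipping Y the toolpath is (161.080,99.324) → (54.187,205.992) → (66.687,14.132) → (9.656,226.480) → (155.564,11.380).

Shape 2 is a line segment drawn with `<line>`. Its stroke #0000ff means cut at S888, F950. After flipping Y the toolpath is (10.170,155.706) → (125.588,33.713).

Shape 3 is a open polyline drawn with `<path>`. Its stroke #0000ff means cut at S888, F950. After flipping Y the toolpath is (84.145,89.060) → (68.136,142.580) → (6.211,213.544) → (107.750,194.381) → (118.320,33.373) → (125.199,213.446).

Shape 4 is a regular polygon drawn with `<path>`. Its stroke #0000ff means cut at S888, F950. After flipping Y the toolpath is (31.361,51.581) → (3.209,93.523) → (25.456,138.874) → (75.855,142.283) → (104.007,100.341) → (81.760,54.990) → (31.361,51.581), returning to the start.

Shape 5 is a cubic bezier drawn with `<path>`. Its stroke #0000ff means cut at S888, F950. After flipping Y the toolpath is (67.485,115.847) → (63.101,110.611) → (66.654,107.707) → (75.460,106.241) → (86.832,105.318) → (98.085,104.043) → (106.534,101.523) → (109.492,96.862) → (104.275,89.167).

; Generated by LaserGRBL
G21
G90
G0 X161.080 Y99.324
M3 S888
G01 X54.187 Y205.992 F950
G01 X66.687 Y14.132
G01 X9.656 Y226.480
G01 X155.564 Y11.380
M5
G0 X10.170 Y155.706
M3 S888
G01 X125.588 Y33.713 F950
M5
G0 X84.145 Y89.060
M3 S888
G01 X68.136 Y142.580 F950
G01 X6.211 Y213.544
G01 X107.750 Y194.381
G01 X118.320 Y33.373
G01 X125.199 Y213.446
M5
G0 X31.361 Y51.581
M3 S888
G01 X3.209 Y93.523 F950
G01 X25.456 Y138.874
G01 X75.855 Y142.283
G01 X104.007 Y100.341
G01 X81.760 Y54.990
G01 X31.361 Y51.581
M5
G0 X67.485 Y115.847
M3 S888
G01 X63.101 Y110.611 F950
G01 X66.654 Y107.707
G01 X75.460 Y106.241
G01 X86.832 Y105.318
G01 X98.085 Y104.043
G01 X106.534 Y101.523
G01 X109.492 Y96.862
G01 X104.275 Y89.167
M5
G0 X0.000 Y0.000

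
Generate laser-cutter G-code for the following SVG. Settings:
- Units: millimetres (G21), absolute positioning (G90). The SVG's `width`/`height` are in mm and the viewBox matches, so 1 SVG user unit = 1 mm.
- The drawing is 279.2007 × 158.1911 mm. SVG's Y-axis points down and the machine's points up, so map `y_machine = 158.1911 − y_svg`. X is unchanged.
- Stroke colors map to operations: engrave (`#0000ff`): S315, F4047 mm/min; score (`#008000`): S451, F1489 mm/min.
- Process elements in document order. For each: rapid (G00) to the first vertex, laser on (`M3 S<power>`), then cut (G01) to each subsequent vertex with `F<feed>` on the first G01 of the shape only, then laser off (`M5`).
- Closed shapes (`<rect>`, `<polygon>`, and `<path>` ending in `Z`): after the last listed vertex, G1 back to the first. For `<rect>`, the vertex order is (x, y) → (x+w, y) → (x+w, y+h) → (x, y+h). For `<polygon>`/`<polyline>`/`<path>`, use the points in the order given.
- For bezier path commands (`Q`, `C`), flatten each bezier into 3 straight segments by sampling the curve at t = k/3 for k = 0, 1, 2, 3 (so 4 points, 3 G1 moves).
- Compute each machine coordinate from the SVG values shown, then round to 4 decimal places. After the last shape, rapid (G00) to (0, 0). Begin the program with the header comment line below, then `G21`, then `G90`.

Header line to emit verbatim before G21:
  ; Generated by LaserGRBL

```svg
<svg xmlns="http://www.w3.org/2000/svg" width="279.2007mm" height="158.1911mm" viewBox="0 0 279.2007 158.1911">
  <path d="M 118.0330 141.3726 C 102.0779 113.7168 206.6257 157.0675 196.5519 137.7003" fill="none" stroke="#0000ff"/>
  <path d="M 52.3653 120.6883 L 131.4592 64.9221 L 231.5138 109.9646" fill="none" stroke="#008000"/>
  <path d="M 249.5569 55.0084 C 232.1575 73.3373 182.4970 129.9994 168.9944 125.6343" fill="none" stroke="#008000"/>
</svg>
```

; Generated by LaserGRBL
G21
G90
G00 X118.0330 Y16.8185
M3 S315
G01 X133.5372 Y25.7582 F4047
G01 X177.1268 Y17.0768
G01 X196.5519 Y20.4908
M5
G00 X52.3653 Y37.5028
M3 S451
G01 X131.4592 Y93.2690 F1489
G01 X231.5138 Y48.2265
M5
G00 X249.5569 Y103.1827
M3 S451
G01 X223.9378 Y75.7561 F1489
G01 X192.0156 Y44.8541
G01 X168.9944 Y32.5568
M5
G00 X0.0000 Y0.0000

1 u = 1 mm; y_m = 158.1911 − y.

[1] `<path>` cubic bezier, #0000ff→engrave S315 F4047: (118.0330,16.8185) → (133.5372,25.7582) → (177.1268,17.0768) → (196.5519,20.4908)

[2] `<path>` open polyline, #008000→score S451 F1489: (52.3653,37.5028) → (131.4592,93.2690) → (231.5138,48.2265)

[3] `<path>` cubic bezier, #008000→score S451 F1489: (249.5569,103.1827) → (223.9378,75.7561) → (192.0156,44.8541) → (168.9944,32.5568)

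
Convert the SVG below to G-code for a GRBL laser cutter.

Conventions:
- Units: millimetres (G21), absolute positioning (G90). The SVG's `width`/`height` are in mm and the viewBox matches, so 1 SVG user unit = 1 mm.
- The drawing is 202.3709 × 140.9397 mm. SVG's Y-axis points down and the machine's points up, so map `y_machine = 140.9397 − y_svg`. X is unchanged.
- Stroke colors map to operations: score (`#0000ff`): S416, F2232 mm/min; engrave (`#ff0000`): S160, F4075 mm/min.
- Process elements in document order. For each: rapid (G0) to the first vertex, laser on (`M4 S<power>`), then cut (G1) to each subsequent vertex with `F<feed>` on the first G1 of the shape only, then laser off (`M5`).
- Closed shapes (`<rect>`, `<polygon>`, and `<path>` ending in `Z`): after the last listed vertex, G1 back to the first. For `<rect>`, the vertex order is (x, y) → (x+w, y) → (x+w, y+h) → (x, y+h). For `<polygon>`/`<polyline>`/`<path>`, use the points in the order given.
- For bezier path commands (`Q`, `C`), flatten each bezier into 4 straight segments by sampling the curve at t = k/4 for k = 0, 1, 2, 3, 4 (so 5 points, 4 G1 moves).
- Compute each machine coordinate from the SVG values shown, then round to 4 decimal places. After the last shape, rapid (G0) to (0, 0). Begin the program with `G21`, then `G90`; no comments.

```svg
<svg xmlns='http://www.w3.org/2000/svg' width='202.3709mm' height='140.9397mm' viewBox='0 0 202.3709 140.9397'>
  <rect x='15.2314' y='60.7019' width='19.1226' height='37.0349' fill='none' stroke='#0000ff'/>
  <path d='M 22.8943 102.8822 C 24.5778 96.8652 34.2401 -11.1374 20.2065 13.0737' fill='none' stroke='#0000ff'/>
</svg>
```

1 u = 1 mm; y_m = 140.9397 − y.

[1] `<rect>` rectangle, #0000ff→score S416 F2232: (15.2314,80.2378) → (34.3540,80.2378) → (34.3540,43.2029) → (15.2314,43.2029) → (15.2314,80.2378) (closed)

[2] `<path>` cubic bezier, #0000ff→score S416 F2232: (22.8943,38.0575) → (25.1580,58.0332) → (27.4443,94.2973) → (26.7836,124.8936) → (20.2065,127.8660)

G21
G90
G0 X15.2314 Y80.2378
M4 S416
G1 X34.3540 Y80.2378 F2232
G1 X34.3540 Y43.2029
G1 X15.2314 Y43.2029
G1 X15.2314 Y80.2378
M5
G0 X22.8943 Y38.0575
M4 S416
G1 X25.1580 Y58.0332 F2232
G1 X27.4443 Y94.2973
G1 X26.7836 Y124.8936
G1 X20.2065 Y127.8660
M5
G0 X0.0000 Y0.0000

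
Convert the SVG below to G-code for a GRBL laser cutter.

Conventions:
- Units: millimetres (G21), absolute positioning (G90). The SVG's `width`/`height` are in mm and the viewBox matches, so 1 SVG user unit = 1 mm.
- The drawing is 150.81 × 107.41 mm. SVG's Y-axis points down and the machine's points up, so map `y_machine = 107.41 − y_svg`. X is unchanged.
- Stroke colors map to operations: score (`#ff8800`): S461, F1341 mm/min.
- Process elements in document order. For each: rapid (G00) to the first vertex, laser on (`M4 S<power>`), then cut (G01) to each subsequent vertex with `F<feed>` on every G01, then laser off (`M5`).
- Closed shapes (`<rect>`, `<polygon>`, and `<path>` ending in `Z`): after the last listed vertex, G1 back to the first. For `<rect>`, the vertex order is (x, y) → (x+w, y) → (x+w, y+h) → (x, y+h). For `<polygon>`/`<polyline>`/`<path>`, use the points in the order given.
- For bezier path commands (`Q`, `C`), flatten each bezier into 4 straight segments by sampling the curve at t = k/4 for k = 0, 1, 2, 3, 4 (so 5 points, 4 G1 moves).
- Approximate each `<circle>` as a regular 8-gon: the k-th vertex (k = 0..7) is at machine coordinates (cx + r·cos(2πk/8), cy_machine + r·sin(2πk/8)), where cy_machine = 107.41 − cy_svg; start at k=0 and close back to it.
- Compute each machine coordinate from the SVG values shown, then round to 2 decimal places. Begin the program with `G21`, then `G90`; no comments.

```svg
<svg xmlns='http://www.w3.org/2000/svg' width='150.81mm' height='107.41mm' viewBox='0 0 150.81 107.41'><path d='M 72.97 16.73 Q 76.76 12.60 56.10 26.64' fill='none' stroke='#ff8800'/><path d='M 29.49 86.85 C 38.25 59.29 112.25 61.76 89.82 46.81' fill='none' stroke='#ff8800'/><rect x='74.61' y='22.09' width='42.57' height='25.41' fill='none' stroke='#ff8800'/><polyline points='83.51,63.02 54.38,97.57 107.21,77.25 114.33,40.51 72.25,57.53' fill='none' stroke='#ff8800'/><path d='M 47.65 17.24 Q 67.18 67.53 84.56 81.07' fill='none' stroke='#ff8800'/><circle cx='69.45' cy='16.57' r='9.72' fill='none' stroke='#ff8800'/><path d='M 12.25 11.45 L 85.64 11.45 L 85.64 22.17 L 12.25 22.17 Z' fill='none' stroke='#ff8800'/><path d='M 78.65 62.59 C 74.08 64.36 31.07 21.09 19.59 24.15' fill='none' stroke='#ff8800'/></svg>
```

viewBox `0 0 150.81 107.41` with mm width/height → 1 unit = 1 mm. Flip: y_m = 107.41 − y_svg.

**Shape 1** — `<path>` quadratic bezier, stroke `#ff8800` → score (S461, F1341). Control points (SVG): P0=(72.97,16.73), P1=(76.76,12.60), P2=(56.10,26.64); sampled at t=k/4. Machine vertices: (72.97,90.68) → (73.34,91.61) → (70.65,90.27) → (64.90,86.65) → (56.10,80.77). Open path.

**Shape 2** — `<path>` cubic bezier, stroke `#ff8800` → score (S461, F1341). Control points (SVG): P0=(29.49,86.85), P1=(38.25,59.29), P2=(112.25,61.76), P3=(89.82,46.81); sampled at t=k/4. Machine vertices: (29.49,20.56) → (45.77,36.34) → (71.35,45.31) → (91.09,51.91) → (89.82,60.60). Open path.

**Shape 3** — `<rect>` rectangle, stroke `#ff8800` → score (S461, F1341). Machine vertices: (74.61,85.32) → (117.18,85.32) → (117.18,59.91) → (74.61,59.91) → (74.61,85.32). Closed: final G1 returns to the first vertex.

**Shape 4** — `<polyline>` open polyline, stroke `#ff8800` → score (S461, F1341). Machine vertices: (83.51,44.39) → (54.38,9.84) → (107.21,30.16) → (114.33,66.90) → (72.25,49.88). Open path.

**Shape 5** — `<path>` quadratic bezier, stroke `#ff8800` → score (S461, F1341). Control points (SVG): P0=(47.65,17.24), P1=(67.18,67.53), P2=(84.56,81.07); sampled at t=k/4. Machine vertices: (47.65,90.17) → (57.28,67.32) → (66.64,49.07) → (75.74,35.41) → (84.56,26.34). Open path.

**Shape 6** — `<circle>` circle, stroke `#ff8800` → score (S461, F1341). Machine vertices: (79.17,90.84) → (76.32,97.71) → (69.45,100.56) → (62.58,97.71) → (59.73,90.84) → (62.58,83.97) → (69.45,81.12) → (76.32,83.97) → (79.17,90.84). Closed: final G1 returns to the first vertex.

**Shape 7** — `<path>` rectangle, stroke `#ff8800` → score (S461, F1341). Machine vertices: (12.25,95.96) → (85.64,95.96) → (85.64,85.24) → (12.25,85.24) → (12.25,95.96). Closed: final G1 returns to the first vertex.

**Shape 8** — `<path>` cubic bezier, stroke `#ff8800` → score (S461, F1341). Control points (SVG): P0=(78.65,62.59), P1=(74.08,64.36), P2=(31.07,21.09), P3=(19.59,24.15); sampled at t=k/4. Machine vertices: (78.65,44.82) → (69.11,50.51) → (51.71,64.52) → (33.02,78.30) → (19.59,83.26). Open path.

G21
G90
G00 X72.97 Y90.68
M4 S461
G01 X73.34 Y91.61 F1341
G01 X70.65 Y90.27 F1341
G01 X64.90 Y86.65 F1341
G01 X56.10 Y80.77 F1341
M5
G00 X29.49 Y20.56
M4 S461
G01 X45.77 Y36.34 F1341
G01 X71.35 Y45.31 F1341
G01 X91.09 Y51.91 F1341
G01 X89.82 Y60.60 F1341
M5
G00 X74.61 Y85.32
M4 S461
G01 X117.18 Y85.32 F1341
G01 X117.18 Y59.91 F1341
G01 X74.61 Y59.91 F1341
G01 X74.61 Y85.32 F1341
M5
G00 X83.51 Y44.39
M4 S461
G01 X54.38 Y9.84 F1341
G01 X107.21 Y30.16 F1341
G01 X114.33 Y66.90 F1341
G01 X72.25 Y49.88 F1341
M5
G00 X47.65 Y90.17
M4 S461
G01 X57.28 Y67.32 F1341
G01 X66.64 Y49.07 F1341
G01 X75.74 Y35.41 F1341
G01 X84.56 Y26.34 F1341
M5
G00 X79.17 Y90.84
M4 S461
G01 X76.32 Y97.71 F1341
G01 X69.45 Y100.56 F1341
G01 X62.58 Y97.71 F1341
G01 X59.73 Y90.84 F1341
G01 X62.58 Y83.97 F1341
G01 X69.45 Y81.12 F1341
G01 X76.32 Y83.97 F1341
G01 X79.17 Y90.84 F1341
M5
G00 X12.25 Y95.96
M4 S461
G01 X85.64 Y95.96 F1341
G01 X85.64 Y85.24 F1341
G01 X12.25 Y85.24 F1341
G01 X12.25 Y95.96 F1341
M5
G00 X78.65 Y44.82
M4 S461
G01 X69.11 Y50.51 F1341
G01 X51.71 Y64.52 F1341
G01 X33.02 Y78.30 F1341
G01 X19.59 Y83.26 F1341
M5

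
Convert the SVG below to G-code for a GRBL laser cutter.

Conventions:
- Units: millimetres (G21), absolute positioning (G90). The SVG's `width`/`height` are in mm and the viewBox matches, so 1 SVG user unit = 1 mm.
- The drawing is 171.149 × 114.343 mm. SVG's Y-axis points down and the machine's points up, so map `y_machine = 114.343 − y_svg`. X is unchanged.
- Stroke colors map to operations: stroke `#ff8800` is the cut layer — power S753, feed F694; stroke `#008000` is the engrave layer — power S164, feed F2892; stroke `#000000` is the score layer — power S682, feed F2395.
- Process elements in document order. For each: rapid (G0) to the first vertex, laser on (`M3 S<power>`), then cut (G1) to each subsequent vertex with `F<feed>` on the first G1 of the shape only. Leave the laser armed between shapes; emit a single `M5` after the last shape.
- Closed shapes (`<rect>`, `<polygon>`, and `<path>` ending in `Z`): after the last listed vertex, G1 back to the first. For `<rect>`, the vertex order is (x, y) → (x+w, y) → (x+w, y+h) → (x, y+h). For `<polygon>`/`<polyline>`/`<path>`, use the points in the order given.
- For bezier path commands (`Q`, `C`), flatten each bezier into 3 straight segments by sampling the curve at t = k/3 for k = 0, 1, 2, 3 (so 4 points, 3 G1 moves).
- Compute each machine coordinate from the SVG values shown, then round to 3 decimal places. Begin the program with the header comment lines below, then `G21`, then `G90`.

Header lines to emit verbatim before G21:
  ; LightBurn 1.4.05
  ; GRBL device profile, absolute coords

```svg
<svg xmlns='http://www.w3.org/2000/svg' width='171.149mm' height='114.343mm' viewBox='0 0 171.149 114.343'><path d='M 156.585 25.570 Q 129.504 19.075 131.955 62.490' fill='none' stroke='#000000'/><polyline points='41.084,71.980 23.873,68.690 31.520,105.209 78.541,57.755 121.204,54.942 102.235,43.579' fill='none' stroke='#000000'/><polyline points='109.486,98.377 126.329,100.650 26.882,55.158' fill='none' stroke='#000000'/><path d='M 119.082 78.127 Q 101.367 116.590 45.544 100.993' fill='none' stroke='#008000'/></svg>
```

; LightBurn 1.4.05
; GRBL device profile, absolute coords
G21
G90
G0 X156.585 Y88.773
M3 S682
G1 X141.812 Y87.557 F2395
G1 X133.602 Y75.251
G1 X131.955 Y51.853
G0 X41.084 Y42.363
M3 S682
G1 X23.873 Y45.653 F2395
G1 X31.520 Y9.134
G1 X78.541 Y56.588
G1 X121.204 Y59.401
G1 X102.235 Y70.764
G0 X109.486 Y15.966
M3 S682
G1 X126.329 Y13.693 F2395
G1 X26.882 Y59.185
G0 X119.082 Y36.216
M3 S164
G1 X103.038 Y16.581 F2892
G1 X78.525 Y8.959
G1 X45.544 Y13.350
M5

Since the viewBox matches the mm dimensions, user units are millimetres directly. The only transform is the Y-flip y_m = 114.343 − y_svg.

Shape 1 is a quadratic bezier drawn with `<path>`. Its stroke #000000 means score at S682, F2395. After flipping Y the toolpath is (156.585,88.773) → (141.812,87.557) → (133.602,75.251) → (131.955,51.853).

Shape 2 is a open polyline drawn with `<polyline>`. Its stroke #000000 means score at S682, F2395. After flipping Y the toolpath is (41.084,42.363) → (23.873,45.653) → (31.520,9.134) → (78.541,56.588) → (121.204,59.401) → (102.235,70.764).

Shape 3 is a open polyline drawn with `<polyline>`. Its stroke #000000 means score at S682, F2395. After flipping Y the toolpath is (109.486,15.966) → (126.329,13.693) → (26.882,59.185).

Shape 4 is a quadratic bezier drawn with `<path>`. Its stroke #008000 means engrave at S164, F2892. After flipping Y the toolpath is (119.082,36.216) → (103.038,16.581) → (78.525,8.959) → (45.544,13.350).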